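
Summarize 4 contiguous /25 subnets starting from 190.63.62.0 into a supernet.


Original prefix: /25
Number of subnets: 4 = 2^2
New prefix = 25 - 2 = 23
Supernet: 190.63.62.0/23


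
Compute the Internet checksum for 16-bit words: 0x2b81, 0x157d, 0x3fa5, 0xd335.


Sum all words (with carry folding):
+ 0x2b81 = 0x2b81
+ 0x157d = 0x40fe
+ 0x3fa5 = 0x80a3
+ 0xd335 = 0x53d9
One's complement: ~0x53d9
Checksum = 0xac26


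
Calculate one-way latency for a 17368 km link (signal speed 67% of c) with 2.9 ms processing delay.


Speed = 0.67 * 3e5 km/s = 201000 km/s
Propagation delay = 17368 / 201000 = 0.0864 s = 86.408 ms
Processing delay = 2.9 ms
Total one-way latency = 89.308 ms


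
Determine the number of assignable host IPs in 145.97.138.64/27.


Host bits = 32 - 27 = 5
Total addresses = 2^5 = 32
Usable = total - 2 (network and broadcast)
Usable hosts: 30


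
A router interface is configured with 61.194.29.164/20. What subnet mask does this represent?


/20 means 20 network bits, 12 host bits
Binary: 11111111111111111111000000000000
Mask: 255.255.240.0


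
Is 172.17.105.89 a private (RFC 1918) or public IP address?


RFC 1918 private ranges:
  10.0.0.0/8 (10.0.0.0 - 10.255.255.255)
  172.16.0.0/12 (172.16.0.0 - 172.31.255.255)
  192.168.0.0/16 (192.168.0.0 - 192.168.255.255)
Private (in 172.16.0.0/12)


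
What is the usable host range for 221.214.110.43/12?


Network: 221.208.0.0
Broadcast: 221.223.255.255
First usable = network + 1
Last usable = broadcast - 1
Range: 221.208.0.1 to 221.223.255.254


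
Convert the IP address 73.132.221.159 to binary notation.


73 = 01001001
132 = 10000100
221 = 11011101
159 = 10011111
Binary: 01001001.10000100.11011101.10011111


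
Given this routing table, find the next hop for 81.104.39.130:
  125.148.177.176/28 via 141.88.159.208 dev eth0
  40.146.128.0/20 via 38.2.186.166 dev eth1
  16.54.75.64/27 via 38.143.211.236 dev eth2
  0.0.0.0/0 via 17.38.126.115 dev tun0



Longest prefix match for 81.104.39.130:
  /28 125.148.177.176: no
  /20 40.146.128.0: no
  /27 16.54.75.64: no
  /0 0.0.0.0: MATCH
Selected: next-hop 17.38.126.115 via tun0 (matched /0)


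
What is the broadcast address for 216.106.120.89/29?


Network: 216.106.120.88/29
Host bits = 3
Set all host bits to 1:
Broadcast: 216.106.120.95


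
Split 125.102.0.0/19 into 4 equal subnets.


New prefix = 19 + 2 = 21
Each subnet has 2048 addresses
  125.102.0.0/21
  125.102.8.0/21
  125.102.16.0/21
  125.102.24.0/21
Subnets: 125.102.0.0/21, 125.102.8.0/21, 125.102.16.0/21, 125.102.24.0/21


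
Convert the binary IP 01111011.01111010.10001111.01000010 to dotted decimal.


01111011 = 123
01111010 = 122
10001111 = 143
01000010 = 66
IP: 123.122.143.66


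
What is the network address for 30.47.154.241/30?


IP:   00011110.00101111.10011010.11110001
Mask: 11111111.11111111.11111111.11111100
AND operation:
Net:  00011110.00101111.10011010.11110000
Network: 30.47.154.240/30


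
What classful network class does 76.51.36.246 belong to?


First octet: 76
Binary: 01001100
0xxxxxxx -> Class A (1-126)
Class A, default mask 255.0.0.0 (/8)


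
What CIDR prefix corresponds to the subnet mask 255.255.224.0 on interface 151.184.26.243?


Binary: 11111111.11111111.11100000.00000000
Count leading 1s
Prefix: /19


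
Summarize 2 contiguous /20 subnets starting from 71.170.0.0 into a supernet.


Original prefix: /20
Number of subnets: 2 = 2^1
New prefix = 20 - 1 = 19
Supernet: 71.170.0.0/19


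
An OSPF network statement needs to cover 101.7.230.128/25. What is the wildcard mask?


Subnet mask: 255.255.255.128
Wildcard = 255.255.255.255 - subnet mask
255 - 255 = 0
255 - 255 = 0
255 - 255 = 0
255 - 128 = 127
Wildcard: 0.0.0.127


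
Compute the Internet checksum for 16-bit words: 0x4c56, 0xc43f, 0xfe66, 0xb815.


Sum all words (with carry folding):
+ 0x4c56 = 0x4c56
+ 0xc43f = 0x1096
+ 0xfe66 = 0x0efd
+ 0xb815 = 0xc712
One's complement: ~0xc712
Checksum = 0x38ed


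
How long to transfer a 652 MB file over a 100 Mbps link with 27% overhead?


Effective throughput = 100 * (1 - 27/100) = 73 Mbps
File size in Mb = 652 * 8 = 5216 Mb
Time = 5216 / 73
Time = 71.4521 seconds


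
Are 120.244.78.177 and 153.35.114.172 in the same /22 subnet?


Mask: 255.255.252.0
120.244.78.177 AND mask = 120.244.76.0
153.35.114.172 AND mask = 153.35.112.0
No, different subnets (120.244.76.0 vs 153.35.112.0)


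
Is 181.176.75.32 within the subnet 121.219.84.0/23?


Subnet network: 121.219.84.0
Test IP AND mask: 181.176.74.0
No, 181.176.75.32 is not in 121.219.84.0/23


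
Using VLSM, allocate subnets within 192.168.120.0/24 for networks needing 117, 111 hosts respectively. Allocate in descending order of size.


117 hosts -> /25 (126 usable): 192.168.120.0/25
111 hosts -> /25 (126 usable): 192.168.120.128/25
Allocation: 192.168.120.0/25 (117 hosts, 126 usable); 192.168.120.128/25 (111 hosts, 126 usable)


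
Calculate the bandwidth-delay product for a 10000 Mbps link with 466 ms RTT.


BDP = bandwidth * RTT
= 10000 Mbps * 466 ms
= 10000 * 1e6 * 466 / 1000 bits
= 4660000000 bits
= 582500000 bytes
= 568847.6562 KB
BDP = 4660000000 bits (582500000 bytes)


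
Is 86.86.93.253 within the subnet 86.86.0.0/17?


Subnet network: 86.86.0.0
Test IP AND mask: 86.86.0.0
Yes, 86.86.93.253 is in 86.86.0.0/17


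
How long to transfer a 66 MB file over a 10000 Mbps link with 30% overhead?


Effective throughput = 10000 * (1 - 30/100) = 7000 Mbps
File size in Mb = 66 * 8 = 528 Mb
Time = 528 / 7000
Time = 0.0754 seconds


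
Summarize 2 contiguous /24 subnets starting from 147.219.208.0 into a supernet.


Original prefix: /24
Number of subnets: 2 = 2^1
New prefix = 24 - 1 = 23
Supernet: 147.219.208.0/23


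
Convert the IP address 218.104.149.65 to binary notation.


218 = 11011010
104 = 01101000
149 = 10010101
65 = 01000001
Binary: 11011010.01101000.10010101.01000001


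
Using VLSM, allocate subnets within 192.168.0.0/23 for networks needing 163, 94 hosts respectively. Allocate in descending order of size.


163 hosts -> /24 (254 usable): 192.168.0.0/24
94 hosts -> /25 (126 usable): 192.168.1.0/25
Allocation: 192.168.0.0/24 (163 hosts, 254 usable); 192.168.1.0/25 (94 hosts, 126 usable)


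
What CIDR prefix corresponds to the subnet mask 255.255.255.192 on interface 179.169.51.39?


Binary: 11111111.11111111.11111111.11000000
Count leading 1s
Prefix: /26


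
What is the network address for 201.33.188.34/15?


IP:   11001001.00100001.10111100.00100010
Mask: 11111111.11111110.00000000.00000000
AND operation:
Net:  11001001.00100000.00000000.00000000
Network: 201.32.0.0/15


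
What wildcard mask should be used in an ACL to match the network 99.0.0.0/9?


Subnet mask: 255.128.0.0
Wildcard = 255.255.255.255 - subnet mask
255 - 255 = 0
255 - 128 = 127
255 - 0 = 255
255 - 0 = 255
Wildcard: 0.127.255.255


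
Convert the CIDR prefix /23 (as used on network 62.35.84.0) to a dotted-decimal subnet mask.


/23 means 23 network bits, 9 host bits
Binary: 11111111111111111111111000000000
Mask: 255.255.254.0


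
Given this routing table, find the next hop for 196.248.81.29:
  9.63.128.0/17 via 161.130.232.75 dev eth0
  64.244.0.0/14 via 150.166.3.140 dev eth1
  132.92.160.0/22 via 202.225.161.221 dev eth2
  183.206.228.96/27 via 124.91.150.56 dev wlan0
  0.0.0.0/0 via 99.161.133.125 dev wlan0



Longest prefix match for 196.248.81.29:
  /17 9.63.128.0: no
  /14 64.244.0.0: no
  /22 132.92.160.0: no
  /27 183.206.228.96: no
  /0 0.0.0.0: MATCH
Selected: next-hop 99.161.133.125 via wlan0 (matched /0)


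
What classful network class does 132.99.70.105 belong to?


First octet: 132
Binary: 10000100
10xxxxxx -> Class B (128-191)
Class B, default mask 255.255.0.0 (/16)


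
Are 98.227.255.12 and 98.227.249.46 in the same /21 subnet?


Mask: 255.255.248.0
98.227.255.12 AND mask = 98.227.248.0
98.227.249.46 AND mask = 98.227.248.0
Yes, same subnet (98.227.248.0)


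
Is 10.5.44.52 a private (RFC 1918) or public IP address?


RFC 1918 private ranges:
  10.0.0.0/8 (10.0.0.0 - 10.255.255.255)
  172.16.0.0/12 (172.16.0.0 - 172.31.255.255)
  192.168.0.0/16 (192.168.0.0 - 192.168.255.255)
Private (in 10.0.0.0/8)


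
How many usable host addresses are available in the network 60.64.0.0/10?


Host bits = 32 - 10 = 22
Total addresses = 2^22 = 4194304
Usable = total - 2 (network and broadcast)
Usable hosts: 4194302


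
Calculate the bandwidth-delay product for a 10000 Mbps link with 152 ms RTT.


BDP = bandwidth * RTT
= 10000 Mbps * 152 ms
= 10000 * 1e6 * 152 / 1000 bits
= 1520000000 bits
= 190000000 bytes
= 185546.875 KB
BDP = 1520000000 bits (190000000 bytes)


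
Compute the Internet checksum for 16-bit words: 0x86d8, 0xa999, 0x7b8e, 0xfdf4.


Sum all words (with carry folding):
+ 0x86d8 = 0x86d8
+ 0xa999 = 0x3072
+ 0x7b8e = 0xac00
+ 0xfdf4 = 0xa9f5
One's complement: ~0xa9f5
Checksum = 0x560a


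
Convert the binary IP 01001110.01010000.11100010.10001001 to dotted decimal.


01001110 = 78
01010000 = 80
11100010 = 226
10001001 = 137
IP: 78.80.226.137


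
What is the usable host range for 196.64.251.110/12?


Network: 196.64.0.0
Broadcast: 196.79.255.255
First usable = network + 1
Last usable = broadcast - 1
Range: 196.64.0.1 to 196.79.255.254


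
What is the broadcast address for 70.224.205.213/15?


Network: 70.224.0.0/15
Host bits = 17
Set all host bits to 1:
Broadcast: 70.225.255.255


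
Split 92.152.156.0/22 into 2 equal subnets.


New prefix = 22 + 1 = 23
Each subnet has 512 addresses
  92.152.156.0/23
  92.152.158.0/23
Subnets: 92.152.156.0/23, 92.152.158.0/23


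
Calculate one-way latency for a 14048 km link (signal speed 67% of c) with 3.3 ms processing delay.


Speed = 0.67 * 3e5 km/s = 201000 km/s
Propagation delay = 14048 / 201000 = 0.0699 s = 69.8905 ms
Processing delay = 3.3 ms
Total one-way latency = 73.1905 ms


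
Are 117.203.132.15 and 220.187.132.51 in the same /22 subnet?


Mask: 255.255.252.0
117.203.132.15 AND mask = 117.203.132.0
220.187.132.51 AND mask = 220.187.132.0
No, different subnets (117.203.132.0 vs 220.187.132.0)


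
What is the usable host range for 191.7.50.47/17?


Network: 191.7.0.0
Broadcast: 191.7.127.255
First usable = network + 1
Last usable = broadcast - 1
Range: 191.7.0.1 to 191.7.127.254


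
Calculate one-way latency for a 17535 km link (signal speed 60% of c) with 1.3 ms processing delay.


Speed = 0.6 * 3e5 km/s = 180000 km/s
Propagation delay = 17535 / 180000 = 0.0974 s = 97.4167 ms
Processing delay = 1.3 ms
Total one-way latency = 98.7167 ms


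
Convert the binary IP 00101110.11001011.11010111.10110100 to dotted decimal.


00101110 = 46
11001011 = 203
11010111 = 215
10110100 = 180
IP: 46.203.215.180


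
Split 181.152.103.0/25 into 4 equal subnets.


New prefix = 25 + 2 = 27
Each subnet has 32 addresses
  181.152.103.0/27
  181.152.103.32/27
  181.152.103.64/27
  181.152.103.96/27
Subnets: 181.152.103.0/27, 181.152.103.32/27, 181.152.103.64/27, 181.152.103.96/27


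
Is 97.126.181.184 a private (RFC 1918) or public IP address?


RFC 1918 private ranges:
  10.0.0.0/8 (10.0.0.0 - 10.255.255.255)
  172.16.0.0/12 (172.16.0.0 - 172.31.255.255)
  192.168.0.0/16 (192.168.0.0 - 192.168.255.255)
Public (not in any RFC 1918 range)


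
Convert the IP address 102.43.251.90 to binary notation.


102 = 01100110
43 = 00101011
251 = 11111011
90 = 01011010
Binary: 01100110.00101011.11111011.01011010


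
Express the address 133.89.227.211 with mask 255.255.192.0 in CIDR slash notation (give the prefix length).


Binary: 11111111.11111111.11000000.00000000
Count leading 1s
Prefix: /18


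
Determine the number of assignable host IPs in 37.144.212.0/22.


Host bits = 32 - 22 = 10
Total addresses = 2^10 = 1024
Usable = total - 2 (network and broadcast)
Usable hosts: 1022


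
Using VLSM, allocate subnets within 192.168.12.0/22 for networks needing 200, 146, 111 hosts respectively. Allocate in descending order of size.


200 hosts -> /24 (254 usable): 192.168.12.0/24
146 hosts -> /24 (254 usable): 192.168.13.0/24
111 hosts -> /25 (126 usable): 192.168.14.0/25
Allocation: 192.168.12.0/24 (200 hosts, 254 usable); 192.168.13.0/24 (146 hosts, 254 usable); 192.168.14.0/25 (111 hosts, 126 usable)


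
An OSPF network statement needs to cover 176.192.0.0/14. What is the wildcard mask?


Subnet mask: 255.252.0.0
Wildcard = 255.255.255.255 - subnet mask
255 - 255 = 0
255 - 252 = 3
255 - 0 = 255
255 - 0 = 255
Wildcard: 0.3.255.255


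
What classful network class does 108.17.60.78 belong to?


First octet: 108
Binary: 01101100
0xxxxxxx -> Class A (1-126)
Class A, default mask 255.0.0.0 (/8)


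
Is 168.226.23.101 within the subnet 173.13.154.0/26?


Subnet network: 173.13.154.0
Test IP AND mask: 168.226.23.64
No, 168.226.23.101 is not in 173.13.154.0/26


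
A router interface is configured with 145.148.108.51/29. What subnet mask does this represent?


/29 means 29 network bits, 3 host bits
Binary: 11111111111111111111111111111000
Mask: 255.255.255.248


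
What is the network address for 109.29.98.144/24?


IP:   01101101.00011101.01100010.10010000
Mask: 11111111.11111111.11111111.00000000
AND operation:
Net:  01101101.00011101.01100010.00000000
Network: 109.29.98.0/24


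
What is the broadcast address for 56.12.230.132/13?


Network: 56.8.0.0/13
Host bits = 19
Set all host bits to 1:
Broadcast: 56.15.255.255


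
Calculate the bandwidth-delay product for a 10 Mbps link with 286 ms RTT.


BDP = bandwidth * RTT
= 10 Mbps * 286 ms
= 10 * 1e6 * 286 / 1000 bits
= 2860000 bits
= 357500 bytes
= 349.1211 KB
BDP = 2860000 bits (357500 bytes)


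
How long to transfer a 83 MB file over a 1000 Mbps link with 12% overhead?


Effective throughput = 1000 * (1 - 12/100) = 880 Mbps
File size in Mb = 83 * 8 = 664 Mb
Time = 664 / 880
Time = 0.7545 seconds


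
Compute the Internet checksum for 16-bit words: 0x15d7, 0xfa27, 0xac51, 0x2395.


Sum all words (with carry folding):
+ 0x15d7 = 0x15d7
+ 0xfa27 = 0x0fff
+ 0xac51 = 0xbc50
+ 0x2395 = 0xdfe5
One's complement: ~0xdfe5
Checksum = 0x201a


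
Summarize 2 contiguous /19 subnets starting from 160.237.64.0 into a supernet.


Original prefix: /19
Number of subnets: 2 = 2^1
New prefix = 19 - 1 = 18
Supernet: 160.237.64.0/18


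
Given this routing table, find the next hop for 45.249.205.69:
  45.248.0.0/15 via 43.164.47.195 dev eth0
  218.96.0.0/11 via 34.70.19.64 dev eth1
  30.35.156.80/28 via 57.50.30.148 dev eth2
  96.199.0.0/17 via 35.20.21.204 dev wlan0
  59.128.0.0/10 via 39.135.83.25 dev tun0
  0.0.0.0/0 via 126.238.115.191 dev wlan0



Longest prefix match for 45.249.205.69:
  /15 45.248.0.0: MATCH
  /11 218.96.0.0: no
  /28 30.35.156.80: no
  /17 96.199.0.0: no
  /10 59.128.0.0: no
  /0 0.0.0.0: MATCH
Selected: next-hop 43.164.47.195 via eth0 (matched /15)


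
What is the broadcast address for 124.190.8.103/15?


Network: 124.190.0.0/15
Host bits = 17
Set all host bits to 1:
Broadcast: 124.191.255.255


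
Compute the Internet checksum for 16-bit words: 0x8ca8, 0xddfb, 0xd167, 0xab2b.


Sum all words (with carry folding):
+ 0x8ca8 = 0x8ca8
+ 0xddfb = 0x6aa4
+ 0xd167 = 0x3c0c
+ 0xab2b = 0xe737
One's complement: ~0xe737
Checksum = 0x18c8


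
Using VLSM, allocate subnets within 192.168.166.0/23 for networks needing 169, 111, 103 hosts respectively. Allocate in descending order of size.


169 hosts -> /24 (254 usable): 192.168.166.0/24
111 hosts -> /25 (126 usable): 192.168.167.0/25
103 hosts -> /25 (126 usable): 192.168.167.128/25
Allocation: 192.168.166.0/24 (169 hosts, 254 usable); 192.168.167.0/25 (111 hosts, 126 usable); 192.168.167.128/25 (103 hosts, 126 usable)


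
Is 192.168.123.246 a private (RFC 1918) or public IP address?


RFC 1918 private ranges:
  10.0.0.0/8 (10.0.0.0 - 10.255.255.255)
  172.16.0.0/12 (172.16.0.0 - 172.31.255.255)
  192.168.0.0/16 (192.168.0.0 - 192.168.255.255)
Private (in 192.168.0.0/16)


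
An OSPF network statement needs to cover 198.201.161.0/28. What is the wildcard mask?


Subnet mask: 255.255.255.240
Wildcard = 255.255.255.255 - subnet mask
255 - 255 = 0
255 - 255 = 0
255 - 255 = 0
255 - 240 = 15
Wildcard: 0.0.0.15


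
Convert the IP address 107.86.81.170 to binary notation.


107 = 01101011
86 = 01010110
81 = 01010001
170 = 10101010
Binary: 01101011.01010110.01010001.10101010


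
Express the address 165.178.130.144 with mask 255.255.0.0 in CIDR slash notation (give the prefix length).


Binary: 11111111.11111111.00000000.00000000
Count leading 1s
Prefix: /16


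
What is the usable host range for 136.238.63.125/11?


Network: 136.224.0.0
Broadcast: 136.255.255.255
First usable = network + 1
Last usable = broadcast - 1
Range: 136.224.0.1 to 136.255.255.254


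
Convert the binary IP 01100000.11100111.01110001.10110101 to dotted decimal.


01100000 = 96
11100111 = 231
01110001 = 113
10110101 = 181
IP: 96.231.113.181


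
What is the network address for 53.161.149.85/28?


IP:   00110101.10100001.10010101.01010101
Mask: 11111111.11111111.11111111.11110000
AND operation:
Net:  00110101.10100001.10010101.01010000
Network: 53.161.149.80/28


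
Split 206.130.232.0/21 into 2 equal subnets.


New prefix = 21 + 1 = 22
Each subnet has 1024 addresses
  206.130.232.0/22
  206.130.236.0/22
Subnets: 206.130.232.0/22, 206.130.236.0/22


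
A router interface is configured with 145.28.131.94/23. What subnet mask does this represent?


/23 means 23 network bits, 9 host bits
Binary: 11111111111111111111111000000000
Mask: 255.255.254.0


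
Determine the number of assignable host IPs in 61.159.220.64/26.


Host bits = 32 - 26 = 6
Total addresses = 2^6 = 64
Usable = total - 2 (network and broadcast)
Usable hosts: 62


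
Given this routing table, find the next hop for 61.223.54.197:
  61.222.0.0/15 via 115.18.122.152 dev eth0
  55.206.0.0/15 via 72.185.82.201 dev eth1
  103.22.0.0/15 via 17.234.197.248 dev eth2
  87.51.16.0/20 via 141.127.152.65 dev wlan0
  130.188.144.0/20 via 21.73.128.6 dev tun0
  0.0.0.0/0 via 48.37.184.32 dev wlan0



Longest prefix match for 61.223.54.197:
  /15 61.222.0.0: MATCH
  /15 55.206.0.0: no
  /15 103.22.0.0: no
  /20 87.51.16.0: no
  /20 130.188.144.0: no
  /0 0.0.0.0: MATCH
Selected: next-hop 115.18.122.152 via eth0 (matched /15)


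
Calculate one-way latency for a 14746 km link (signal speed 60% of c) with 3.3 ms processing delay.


Speed = 0.6 * 3e5 km/s = 180000 km/s
Propagation delay = 14746 / 180000 = 0.0819 s = 81.9222 ms
Processing delay = 3.3 ms
Total one-way latency = 85.2222 ms


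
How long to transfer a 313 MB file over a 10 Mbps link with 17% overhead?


Effective throughput = 10 * (1 - 17/100) = 8.3 Mbps
File size in Mb = 313 * 8 = 2504 Mb
Time = 2504 / 8.3
Time = 301.6867 seconds


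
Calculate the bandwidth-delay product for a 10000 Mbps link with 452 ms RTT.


BDP = bandwidth * RTT
= 10000 Mbps * 452 ms
= 10000 * 1e6 * 452 / 1000 bits
= 4520000000 bits
= 565000000 bytes
= 551757.8125 KB
BDP = 4520000000 bits (565000000 bytes)


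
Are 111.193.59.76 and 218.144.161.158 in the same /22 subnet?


Mask: 255.255.252.0
111.193.59.76 AND mask = 111.193.56.0
218.144.161.158 AND mask = 218.144.160.0
No, different subnets (111.193.56.0 vs 218.144.160.0)


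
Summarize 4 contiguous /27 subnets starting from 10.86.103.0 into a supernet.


Original prefix: /27
Number of subnets: 4 = 2^2
New prefix = 27 - 2 = 25
Supernet: 10.86.103.0/25


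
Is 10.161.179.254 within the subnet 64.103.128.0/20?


Subnet network: 64.103.128.0
Test IP AND mask: 10.161.176.0
No, 10.161.179.254 is not in 64.103.128.0/20


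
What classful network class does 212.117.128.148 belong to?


First octet: 212
Binary: 11010100
110xxxxx -> Class C (192-223)
Class C, default mask 255.255.255.0 (/24)


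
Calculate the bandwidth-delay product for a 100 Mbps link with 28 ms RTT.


BDP = bandwidth * RTT
= 100 Mbps * 28 ms
= 100 * 1e6 * 28 / 1000 bits
= 2800000 bits
= 350000 bytes
= 341.7969 KB
BDP = 2800000 bits (350000 bytes)


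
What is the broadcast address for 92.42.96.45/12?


Network: 92.32.0.0/12
Host bits = 20
Set all host bits to 1:
Broadcast: 92.47.255.255


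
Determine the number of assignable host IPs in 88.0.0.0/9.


Host bits = 32 - 9 = 23
Total addresses = 2^23 = 8388608
Usable = total - 2 (network and broadcast)
Usable hosts: 8388606


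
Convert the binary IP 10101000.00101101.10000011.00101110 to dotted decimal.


10101000 = 168
00101101 = 45
10000011 = 131
00101110 = 46
IP: 168.45.131.46


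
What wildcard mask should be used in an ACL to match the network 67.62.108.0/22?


Subnet mask: 255.255.252.0
Wildcard = 255.255.255.255 - subnet mask
255 - 255 = 0
255 - 255 = 0
255 - 252 = 3
255 - 0 = 255
Wildcard: 0.0.3.255


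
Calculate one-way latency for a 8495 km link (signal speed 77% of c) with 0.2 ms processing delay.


Speed = 0.77 * 3e5 km/s = 231000 km/s
Propagation delay = 8495 / 231000 = 0.0368 s = 36.7749 ms
Processing delay = 0.2 ms
Total one-way latency = 36.9749 ms


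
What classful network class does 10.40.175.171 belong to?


First octet: 10
Binary: 00001010
0xxxxxxx -> Class A (1-126)
Class A, default mask 255.0.0.0 (/8)


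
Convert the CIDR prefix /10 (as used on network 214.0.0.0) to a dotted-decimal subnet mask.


/10 means 10 network bits, 22 host bits
Binary: 11111111110000000000000000000000
Mask: 255.192.0.0


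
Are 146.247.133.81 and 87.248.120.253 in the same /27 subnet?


Mask: 255.255.255.224
146.247.133.81 AND mask = 146.247.133.64
87.248.120.253 AND mask = 87.248.120.224
No, different subnets (146.247.133.64 vs 87.248.120.224)


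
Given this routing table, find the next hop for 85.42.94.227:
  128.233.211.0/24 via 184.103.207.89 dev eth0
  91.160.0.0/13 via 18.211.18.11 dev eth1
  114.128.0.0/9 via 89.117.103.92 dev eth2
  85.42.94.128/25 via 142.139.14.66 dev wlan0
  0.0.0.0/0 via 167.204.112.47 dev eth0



Longest prefix match for 85.42.94.227:
  /24 128.233.211.0: no
  /13 91.160.0.0: no
  /9 114.128.0.0: no
  /25 85.42.94.128: MATCH
  /0 0.0.0.0: MATCH
Selected: next-hop 142.139.14.66 via wlan0 (matched /25)


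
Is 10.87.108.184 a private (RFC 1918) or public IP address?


RFC 1918 private ranges:
  10.0.0.0/8 (10.0.0.0 - 10.255.255.255)
  172.16.0.0/12 (172.16.0.0 - 172.31.255.255)
  192.168.0.0/16 (192.168.0.0 - 192.168.255.255)
Private (in 10.0.0.0/8)


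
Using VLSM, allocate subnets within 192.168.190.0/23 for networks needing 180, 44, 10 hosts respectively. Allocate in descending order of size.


180 hosts -> /24 (254 usable): 192.168.190.0/24
44 hosts -> /26 (62 usable): 192.168.191.0/26
10 hosts -> /28 (14 usable): 192.168.191.64/28
Allocation: 192.168.190.0/24 (180 hosts, 254 usable); 192.168.191.0/26 (44 hosts, 62 usable); 192.168.191.64/28 (10 hosts, 14 usable)


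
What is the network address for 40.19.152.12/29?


IP:   00101000.00010011.10011000.00001100
Mask: 11111111.11111111.11111111.11111000
AND operation:
Net:  00101000.00010011.10011000.00001000
Network: 40.19.152.8/29


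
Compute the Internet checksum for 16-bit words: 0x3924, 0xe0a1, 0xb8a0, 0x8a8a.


Sum all words (with carry folding):
+ 0x3924 = 0x3924
+ 0xe0a1 = 0x19c6
+ 0xb8a0 = 0xd266
+ 0x8a8a = 0x5cf1
One's complement: ~0x5cf1
Checksum = 0xa30e


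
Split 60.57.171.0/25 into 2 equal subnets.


New prefix = 25 + 1 = 26
Each subnet has 64 addresses
  60.57.171.0/26
  60.57.171.64/26
Subnets: 60.57.171.0/26, 60.57.171.64/26


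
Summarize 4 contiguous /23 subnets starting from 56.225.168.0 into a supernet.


Original prefix: /23
Number of subnets: 4 = 2^2
New prefix = 23 - 2 = 21
Supernet: 56.225.168.0/21


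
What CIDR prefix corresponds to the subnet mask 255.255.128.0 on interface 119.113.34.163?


Binary: 11111111.11111111.10000000.00000000
Count leading 1s
Prefix: /17


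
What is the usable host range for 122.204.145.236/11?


Network: 122.192.0.0
Broadcast: 122.223.255.255
First usable = network + 1
Last usable = broadcast - 1
Range: 122.192.0.1 to 122.223.255.254


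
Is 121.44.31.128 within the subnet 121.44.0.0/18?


Subnet network: 121.44.0.0
Test IP AND mask: 121.44.0.0
Yes, 121.44.31.128 is in 121.44.0.0/18


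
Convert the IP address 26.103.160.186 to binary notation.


26 = 00011010
103 = 01100111
160 = 10100000
186 = 10111010
Binary: 00011010.01100111.10100000.10111010


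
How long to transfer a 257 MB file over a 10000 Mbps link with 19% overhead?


Effective throughput = 10000 * (1 - 19/100) = 8100.0 Mbps
File size in Mb = 257 * 8 = 2056 Mb
Time = 2056 / 8100.0
Time = 0.2538 seconds


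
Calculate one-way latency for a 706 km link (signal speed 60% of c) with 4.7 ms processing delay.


Speed = 0.6 * 3e5 km/s = 180000 km/s
Propagation delay = 706 / 180000 = 0.0039 s = 3.9222 ms
Processing delay = 4.7 ms
Total one-way latency = 8.6222 ms


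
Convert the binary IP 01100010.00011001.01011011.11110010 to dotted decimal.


01100010 = 98
00011001 = 25
01011011 = 91
11110010 = 242
IP: 98.25.91.242


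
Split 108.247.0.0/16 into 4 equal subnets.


New prefix = 16 + 2 = 18
Each subnet has 16384 addresses
  108.247.0.0/18
  108.247.64.0/18
  108.247.128.0/18
  108.247.192.0/18
Subnets: 108.247.0.0/18, 108.247.64.0/18, 108.247.128.0/18, 108.247.192.0/18


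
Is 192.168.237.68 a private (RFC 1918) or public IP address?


RFC 1918 private ranges:
  10.0.0.0/8 (10.0.0.0 - 10.255.255.255)
  172.16.0.0/12 (172.16.0.0 - 172.31.255.255)
  192.168.0.0/16 (192.168.0.0 - 192.168.255.255)
Private (in 192.168.0.0/16)


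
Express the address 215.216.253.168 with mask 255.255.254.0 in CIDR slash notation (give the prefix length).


Binary: 11111111.11111111.11111110.00000000
Count leading 1s
Prefix: /23


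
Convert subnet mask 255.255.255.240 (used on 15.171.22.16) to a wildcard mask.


Subnet mask: 255.255.255.240
Wildcard = 255.255.255.255 - subnet mask
255 - 255 = 0
255 - 255 = 0
255 - 255 = 0
255 - 240 = 15
Wildcard: 0.0.0.15


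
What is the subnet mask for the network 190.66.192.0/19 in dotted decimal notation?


/19 means 19 network bits, 13 host bits
Binary: 11111111111111111110000000000000
Mask: 255.255.224.0


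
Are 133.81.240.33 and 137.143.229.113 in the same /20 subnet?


Mask: 255.255.240.0
133.81.240.33 AND mask = 133.81.240.0
137.143.229.113 AND mask = 137.143.224.0
No, different subnets (133.81.240.0 vs 137.143.224.0)


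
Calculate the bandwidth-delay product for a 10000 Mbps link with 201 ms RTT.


BDP = bandwidth * RTT
= 10000 Mbps * 201 ms
= 10000 * 1e6 * 201 / 1000 bits
= 2010000000 bits
= 251250000 bytes
= 245361.3281 KB
BDP = 2010000000 bits (251250000 bytes)


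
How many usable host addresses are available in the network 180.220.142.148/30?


Host bits = 32 - 30 = 2
Total addresses = 2^2 = 4
Usable = total - 2 (network and broadcast)
Usable hosts: 2


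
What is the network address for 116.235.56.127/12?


IP:   01110100.11101011.00111000.01111111
Mask: 11111111.11110000.00000000.00000000
AND operation:
Net:  01110100.11100000.00000000.00000000
Network: 116.224.0.0/12


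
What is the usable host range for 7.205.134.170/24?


Network: 7.205.134.0
Broadcast: 7.205.134.255
First usable = network + 1
Last usable = broadcast - 1
Range: 7.205.134.1 to 7.205.134.254


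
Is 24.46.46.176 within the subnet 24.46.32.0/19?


Subnet network: 24.46.32.0
Test IP AND mask: 24.46.32.0
Yes, 24.46.46.176 is in 24.46.32.0/19


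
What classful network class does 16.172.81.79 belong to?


First octet: 16
Binary: 00010000
0xxxxxxx -> Class A (1-126)
Class A, default mask 255.0.0.0 (/8)


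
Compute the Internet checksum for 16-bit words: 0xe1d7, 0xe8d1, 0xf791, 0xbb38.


Sum all words (with carry folding):
+ 0xe1d7 = 0xe1d7
+ 0xe8d1 = 0xcaa9
+ 0xf791 = 0xc23b
+ 0xbb38 = 0x7d74
One's complement: ~0x7d74
Checksum = 0x828b


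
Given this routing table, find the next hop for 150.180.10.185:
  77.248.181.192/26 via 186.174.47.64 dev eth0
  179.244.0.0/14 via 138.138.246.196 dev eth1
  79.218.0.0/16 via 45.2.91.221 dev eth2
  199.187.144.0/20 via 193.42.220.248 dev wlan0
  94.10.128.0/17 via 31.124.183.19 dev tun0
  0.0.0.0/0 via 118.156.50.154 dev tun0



Longest prefix match for 150.180.10.185:
  /26 77.248.181.192: no
  /14 179.244.0.0: no
  /16 79.218.0.0: no
  /20 199.187.144.0: no
  /17 94.10.128.0: no
  /0 0.0.0.0: MATCH
Selected: next-hop 118.156.50.154 via tun0 (matched /0)


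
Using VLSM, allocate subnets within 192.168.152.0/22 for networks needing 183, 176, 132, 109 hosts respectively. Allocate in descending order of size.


183 hosts -> /24 (254 usable): 192.168.152.0/24
176 hosts -> /24 (254 usable): 192.168.153.0/24
132 hosts -> /24 (254 usable): 192.168.154.0/24
109 hosts -> /25 (126 usable): 192.168.155.0/25
Allocation: 192.168.152.0/24 (183 hosts, 254 usable); 192.168.153.0/24 (176 hosts, 254 usable); 192.168.154.0/24 (132 hosts, 254 usable); 192.168.155.0/25 (109 hosts, 126 usable)


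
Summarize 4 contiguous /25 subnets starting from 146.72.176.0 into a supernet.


Original prefix: /25
Number of subnets: 4 = 2^2
New prefix = 25 - 2 = 23
Supernet: 146.72.176.0/23


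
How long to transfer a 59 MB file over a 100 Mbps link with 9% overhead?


Effective throughput = 100 * (1 - 9/100) = 91 Mbps
File size in Mb = 59 * 8 = 472 Mb
Time = 472 / 91
Time = 5.1868 seconds


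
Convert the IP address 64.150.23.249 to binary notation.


64 = 01000000
150 = 10010110
23 = 00010111
249 = 11111001
Binary: 01000000.10010110.00010111.11111001


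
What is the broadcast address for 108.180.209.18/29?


Network: 108.180.209.16/29
Host bits = 3
Set all host bits to 1:
Broadcast: 108.180.209.23


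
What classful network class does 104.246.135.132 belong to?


First octet: 104
Binary: 01101000
0xxxxxxx -> Class A (1-126)
Class A, default mask 255.0.0.0 (/8)


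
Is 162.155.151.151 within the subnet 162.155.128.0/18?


Subnet network: 162.155.128.0
Test IP AND mask: 162.155.128.0
Yes, 162.155.151.151 is in 162.155.128.0/18


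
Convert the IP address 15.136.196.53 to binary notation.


15 = 00001111
136 = 10001000
196 = 11000100
53 = 00110101
Binary: 00001111.10001000.11000100.00110101


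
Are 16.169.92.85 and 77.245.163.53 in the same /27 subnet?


Mask: 255.255.255.224
16.169.92.85 AND mask = 16.169.92.64
77.245.163.53 AND mask = 77.245.163.32
No, different subnets (16.169.92.64 vs 77.245.163.32)


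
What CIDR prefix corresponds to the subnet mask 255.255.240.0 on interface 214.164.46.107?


Binary: 11111111.11111111.11110000.00000000
Count leading 1s
Prefix: /20


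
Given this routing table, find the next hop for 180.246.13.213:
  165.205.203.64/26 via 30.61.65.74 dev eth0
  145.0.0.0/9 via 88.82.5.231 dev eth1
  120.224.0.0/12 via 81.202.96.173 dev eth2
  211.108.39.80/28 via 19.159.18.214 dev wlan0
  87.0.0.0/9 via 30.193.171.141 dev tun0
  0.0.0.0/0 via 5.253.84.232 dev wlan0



Longest prefix match for 180.246.13.213:
  /26 165.205.203.64: no
  /9 145.0.0.0: no
  /12 120.224.0.0: no
  /28 211.108.39.80: no
  /9 87.0.0.0: no
  /0 0.0.0.0: MATCH
Selected: next-hop 5.253.84.232 via wlan0 (matched /0)


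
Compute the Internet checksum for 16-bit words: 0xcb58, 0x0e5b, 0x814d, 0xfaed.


Sum all words (with carry folding):
+ 0xcb58 = 0xcb58
+ 0x0e5b = 0xd9b3
+ 0x814d = 0x5b01
+ 0xfaed = 0x55ef
One's complement: ~0x55ef
Checksum = 0xaa10


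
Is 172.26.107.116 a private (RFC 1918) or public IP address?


RFC 1918 private ranges:
  10.0.0.0/8 (10.0.0.0 - 10.255.255.255)
  172.16.0.0/12 (172.16.0.0 - 172.31.255.255)
  192.168.0.0/16 (192.168.0.0 - 192.168.255.255)
Private (in 172.16.0.0/12)


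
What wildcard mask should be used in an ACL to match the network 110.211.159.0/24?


Subnet mask: 255.255.255.0
Wildcard = 255.255.255.255 - subnet mask
255 - 255 = 0
255 - 255 = 0
255 - 255 = 0
255 - 0 = 255
Wildcard: 0.0.0.255


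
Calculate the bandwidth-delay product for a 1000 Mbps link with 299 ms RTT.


BDP = bandwidth * RTT
= 1000 Mbps * 299 ms
= 1000 * 1e6 * 299 / 1000 bits
= 299000000 bits
= 37375000 bytes
= 36499.0234 KB
BDP = 299000000 bits (37375000 bytes)


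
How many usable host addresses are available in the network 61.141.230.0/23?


Host bits = 32 - 23 = 9
Total addresses = 2^9 = 512
Usable = total - 2 (network and broadcast)
Usable hosts: 510


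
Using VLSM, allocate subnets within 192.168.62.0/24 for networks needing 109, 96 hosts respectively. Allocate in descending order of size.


109 hosts -> /25 (126 usable): 192.168.62.0/25
96 hosts -> /25 (126 usable): 192.168.62.128/25
Allocation: 192.168.62.0/25 (109 hosts, 126 usable); 192.168.62.128/25 (96 hosts, 126 usable)


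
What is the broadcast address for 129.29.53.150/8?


Network: 129.0.0.0/8
Host bits = 24
Set all host bits to 1:
Broadcast: 129.255.255.255


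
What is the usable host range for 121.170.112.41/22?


Network: 121.170.112.0
Broadcast: 121.170.115.255
First usable = network + 1
Last usable = broadcast - 1
Range: 121.170.112.1 to 121.170.115.254


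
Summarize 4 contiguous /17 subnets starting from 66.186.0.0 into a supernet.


Original prefix: /17
Number of subnets: 4 = 2^2
New prefix = 17 - 2 = 15
Supernet: 66.186.0.0/15


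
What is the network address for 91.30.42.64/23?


IP:   01011011.00011110.00101010.01000000
Mask: 11111111.11111111.11111110.00000000
AND operation:
Net:  01011011.00011110.00101010.00000000
Network: 91.30.42.0/23


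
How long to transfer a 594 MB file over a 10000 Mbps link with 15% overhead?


Effective throughput = 10000 * (1 - 15/100) = 8500 Mbps
File size in Mb = 594 * 8 = 4752 Mb
Time = 4752 / 8500
Time = 0.5591 seconds


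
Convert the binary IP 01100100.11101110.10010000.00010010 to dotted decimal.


01100100 = 100
11101110 = 238
10010000 = 144
00010010 = 18
IP: 100.238.144.18


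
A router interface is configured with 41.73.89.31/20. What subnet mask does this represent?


/20 means 20 network bits, 12 host bits
Binary: 11111111111111111111000000000000
Mask: 255.255.240.0


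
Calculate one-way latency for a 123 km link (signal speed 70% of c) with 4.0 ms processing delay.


Speed = 0.7 * 3e5 km/s = 210000 km/s
Propagation delay = 123 / 210000 = 0.0006 s = 0.5857 ms
Processing delay = 4.0 ms
Total one-way latency = 4.5857 ms


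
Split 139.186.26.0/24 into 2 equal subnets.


New prefix = 24 + 1 = 25
Each subnet has 128 addresses
  139.186.26.0/25
  139.186.26.128/25
Subnets: 139.186.26.0/25, 139.186.26.128/25


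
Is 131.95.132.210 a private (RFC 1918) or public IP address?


RFC 1918 private ranges:
  10.0.0.0/8 (10.0.0.0 - 10.255.255.255)
  172.16.0.0/12 (172.16.0.0 - 172.31.255.255)
  192.168.0.0/16 (192.168.0.0 - 192.168.255.255)
Public (not in any RFC 1918 range)


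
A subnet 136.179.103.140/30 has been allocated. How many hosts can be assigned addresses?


Host bits = 32 - 30 = 2
Total addresses = 2^2 = 4
Usable = total - 2 (network and broadcast)
Usable hosts: 2


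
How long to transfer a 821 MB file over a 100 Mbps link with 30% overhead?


Effective throughput = 100 * (1 - 30/100) = 70 Mbps
File size in Mb = 821 * 8 = 6568 Mb
Time = 6568 / 70
Time = 93.8286 seconds


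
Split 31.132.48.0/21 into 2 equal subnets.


New prefix = 21 + 1 = 22
Each subnet has 1024 addresses
  31.132.48.0/22
  31.132.52.0/22
Subnets: 31.132.48.0/22, 31.132.52.0/22


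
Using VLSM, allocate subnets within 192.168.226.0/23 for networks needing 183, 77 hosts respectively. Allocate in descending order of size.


183 hosts -> /24 (254 usable): 192.168.226.0/24
77 hosts -> /25 (126 usable): 192.168.227.0/25
Allocation: 192.168.226.0/24 (183 hosts, 254 usable); 192.168.227.0/25 (77 hosts, 126 usable)


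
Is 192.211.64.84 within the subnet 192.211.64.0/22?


Subnet network: 192.211.64.0
Test IP AND mask: 192.211.64.0
Yes, 192.211.64.84 is in 192.211.64.0/22


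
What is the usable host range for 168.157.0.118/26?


Network: 168.157.0.64
Broadcast: 168.157.0.127
First usable = network + 1
Last usable = broadcast - 1
Range: 168.157.0.65 to 168.157.0.126


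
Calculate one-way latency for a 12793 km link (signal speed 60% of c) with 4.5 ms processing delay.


Speed = 0.6 * 3e5 km/s = 180000 km/s
Propagation delay = 12793 / 180000 = 0.0711 s = 71.0722 ms
Processing delay = 4.5 ms
Total one-way latency = 75.5722 ms


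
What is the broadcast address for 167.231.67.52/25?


Network: 167.231.67.0/25
Host bits = 7
Set all host bits to 1:
Broadcast: 167.231.67.127


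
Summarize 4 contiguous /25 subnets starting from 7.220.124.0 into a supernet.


Original prefix: /25
Number of subnets: 4 = 2^2
New prefix = 25 - 2 = 23
Supernet: 7.220.124.0/23


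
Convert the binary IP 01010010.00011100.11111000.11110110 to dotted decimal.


01010010 = 82
00011100 = 28
11111000 = 248
11110110 = 246
IP: 82.28.248.246


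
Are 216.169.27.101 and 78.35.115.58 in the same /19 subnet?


Mask: 255.255.224.0
216.169.27.101 AND mask = 216.169.0.0
78.35.115.58 AND mask = 78.35.96.0
No, different subnets (216.169.0.0 vs 78.35.96.0)


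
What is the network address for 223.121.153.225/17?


IP:   11011111.01111001.10011001.11100001
Mask: 11111111.11111111.10000000.00000000
AND operation:
Net:  11011111.01111001.10000000.00000000
Network: 223.121.128.0/17


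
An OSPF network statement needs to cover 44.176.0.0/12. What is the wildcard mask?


Subnet mask: 255.240.0.0
Wildcard = 255.255.255.255 - subnet mask
255 - 255 = 0
255 - 240 = 15
255 - 0 = 255
255 - 0 = 255
Wildcard: 0.15.255.255


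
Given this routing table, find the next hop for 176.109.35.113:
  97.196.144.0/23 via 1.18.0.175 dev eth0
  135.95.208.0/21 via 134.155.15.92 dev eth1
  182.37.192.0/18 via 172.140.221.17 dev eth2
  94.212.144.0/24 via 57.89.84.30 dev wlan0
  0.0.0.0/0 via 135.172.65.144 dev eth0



Longest prefix match for 176.109.35.113:
  /23 97.196.144.0: no
  /21 135.95.208.0: no
  /18 182.37.192.0: no
  /24 94.212.144.0: no
  /0 0.0.0.0: MATCH
Selected: next-hop 135.172.65.144 via eth0 (matched /0)


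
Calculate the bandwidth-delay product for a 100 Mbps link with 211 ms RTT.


BDP = bandwidth * RTT
= 100 Mbps * 211 ms
= 100 * 1e6 * 211 / 1000 bits
= 21100000 bits
= 2637500 bytes
= 2575.6836 KB
BDP = 21100000 bits (2637500 bytes)


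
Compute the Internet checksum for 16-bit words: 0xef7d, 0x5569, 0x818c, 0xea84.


Sum all words (with carry folding):
+ 0xef7d = 0xef7d
+ 0x5569 = 0x44e7
+ 0x818c = 0xc673
+ 0xea84 = 0xb0f8
One's complement: ~0xb0f8
Checksum = 0x4f07


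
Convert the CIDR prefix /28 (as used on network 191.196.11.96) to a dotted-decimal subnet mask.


/28 means 28 network bits, 4 host bits
Binary: 11111111111111111111111111110000
Mask: 255.255.255.240


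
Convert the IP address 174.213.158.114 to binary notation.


174 = 10101110
213 = 11010101
158 = 10011110
114 = 01110010
Binary: 10101110.11010101.10011110.01110010


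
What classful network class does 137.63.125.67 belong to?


First octet: 137
Binary: 10001001
10xxxxxx -> Class B (128-191)
Class B, default mask 255.255.0.0 (/16)


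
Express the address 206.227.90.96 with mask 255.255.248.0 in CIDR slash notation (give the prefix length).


Binary: 11111111.11111111.11111000.00000000
Count leading 1s
Prefix: /21


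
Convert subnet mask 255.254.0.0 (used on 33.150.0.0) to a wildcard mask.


Subnet mask: 255.254.0.0
Wildcard = 255.255.255.255 - subnet mask
255 - 255 = 0
255 - 254 = 1
255 - 0 = 255
255 - 0 = 255
Wildcard: 0.1.255.255
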